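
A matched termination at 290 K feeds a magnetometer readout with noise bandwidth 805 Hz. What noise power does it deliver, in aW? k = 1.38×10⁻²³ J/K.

3.22 aW

P_n = kTB = 1.38×10⁻²³ × 290 × 8.05×10² = 3.22×10⁻¹⁸ W = 3.22 aW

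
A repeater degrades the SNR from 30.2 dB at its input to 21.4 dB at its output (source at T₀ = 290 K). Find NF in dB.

NF (dB) = SNR_in(dB) − SNR_out(dB) when the source is at T₀
NF = 30.2 − 21.4 = 8.8 dB

8.8 dB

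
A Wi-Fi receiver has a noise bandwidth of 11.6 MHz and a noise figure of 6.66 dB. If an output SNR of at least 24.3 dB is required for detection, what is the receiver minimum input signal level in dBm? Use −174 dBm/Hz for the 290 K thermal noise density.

−72.4 dBm

Sensitivity = −174 + 10 log₁₀(B) + NF + SNR_min
= −174 + 70.64 + 6.66 + 24.3
= −72.40 dBm → −72.4 dBm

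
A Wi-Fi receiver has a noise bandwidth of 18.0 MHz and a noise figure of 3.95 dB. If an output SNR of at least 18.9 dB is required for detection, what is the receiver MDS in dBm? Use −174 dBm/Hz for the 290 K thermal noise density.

Sensitivity = −174 + 10 log₁₀(B) + NF + SNR_min
= −174 + 72.55 + 3.95 + 18.9
= −78.60 dBm → −78.6 dBm

−78.6 dBm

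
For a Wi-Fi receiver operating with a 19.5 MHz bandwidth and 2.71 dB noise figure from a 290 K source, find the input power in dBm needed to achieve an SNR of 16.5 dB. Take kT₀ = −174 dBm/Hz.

Sensitivity = −174 + 10 log₁₀(B) + NF + SNR_min
= −174 + 72.9 + 2.71 + 16.5
= −81.89 dBm → −81.9 dBm

−81.9 dBm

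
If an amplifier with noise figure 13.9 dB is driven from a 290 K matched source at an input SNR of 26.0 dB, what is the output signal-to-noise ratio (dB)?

12.1 dB

By definition F = SNR_in/SNR_out, so in dB: SNR_out = SNR_in − NF
SNR_out = 26.0 − 13.9 = 12.1 dB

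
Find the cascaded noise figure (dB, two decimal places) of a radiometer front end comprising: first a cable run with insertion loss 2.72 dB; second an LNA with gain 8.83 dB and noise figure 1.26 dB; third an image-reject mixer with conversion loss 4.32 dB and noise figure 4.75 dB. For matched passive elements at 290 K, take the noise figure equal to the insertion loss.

4.75 dB

Convert to linear (a loss of L dB is a gain of −L dB): F_i = 10^(NF_i/10), G_i = 10^(G_i,dB/10)
  Stage 1: F_1 = 10^(2.72/10) = 1.871, G_1 = 10^(−2.72/10) = 0.5346
  Stage 2: F_2 = 10^(1.26/10) = 1.337, G_2 = 10^(8.83/10) = 7.638
  Stage 3: F_3 = 10^(4.75/10) = 2.985, G_3 = 10^(−4.32/10) = 0.3698
Friis cascade:
  F = 1.871 + (1.337 − 1)/0.5346 + (2.985 − 1)/4.083 = 2.987
NF = 10 log₁₀(2.987) = 4.75 dB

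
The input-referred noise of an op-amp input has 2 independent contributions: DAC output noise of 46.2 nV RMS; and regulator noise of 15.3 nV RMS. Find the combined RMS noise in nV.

48.7 nV

Uncorrelated sources add in power (mean-square): V_tot = √(ΣV_i²)
V_tot = √[(4.62×10⁻⁸)² + (1.53×10⁻⁸)²] = 4.87×10⁻⁸ V = 48.7 nV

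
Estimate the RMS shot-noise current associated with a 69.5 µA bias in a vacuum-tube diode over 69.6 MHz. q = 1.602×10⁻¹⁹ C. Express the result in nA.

I_n = √(2qI·B)
2qI·B = 2 × 1.602×10⁻¹⁹ × 6.95×10⁻⁵ × 6.96×10⁷ = 1.55×10⁻¹⁵ A²
I_n = √(1.55×10⁻¹⁵) = 3.94×10⁻⁸ A = 39.4 nA

39.4 nA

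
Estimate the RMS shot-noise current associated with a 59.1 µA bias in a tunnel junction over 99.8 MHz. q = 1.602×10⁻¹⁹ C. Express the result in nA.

I_n = √(2qI·B)
2qI·B = 2 × 1.602×10⁻¹⁹ × 5.91×10⁻⁵ × 9.98×10⁷ = 1.89×10⁻¹⁵ A²
I_n = √(1.89×10⁻¹⁵) = 4.35×10⁻⁸ A = 43.5 nA

43.5 nA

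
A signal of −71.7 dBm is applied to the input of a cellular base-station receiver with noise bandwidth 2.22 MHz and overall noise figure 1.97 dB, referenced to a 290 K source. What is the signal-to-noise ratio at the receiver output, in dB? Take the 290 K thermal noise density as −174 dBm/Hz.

Noise floor: N = −174 + 10 log₁₀(B) + NF
10 log₁₀(2.22×10⁶) = 63.46 dB
N = −174 + 63.46 + 1.97 = −108.57 dBm
SNR = P_sig − N = −71.7 − (−108.57) = 36.87 dB → 36.9 dB

36.9 dB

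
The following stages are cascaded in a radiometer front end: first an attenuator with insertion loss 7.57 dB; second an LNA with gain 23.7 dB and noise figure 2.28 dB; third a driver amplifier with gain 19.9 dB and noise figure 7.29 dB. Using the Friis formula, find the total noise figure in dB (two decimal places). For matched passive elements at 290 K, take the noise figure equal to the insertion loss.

Convert to linear (a loss of L dB is a gain of −L dB): F_i = 10^(NF_i/10), G_i = 10^(G_i,dB/10)
  Stage 1: F_1 = 10^(7.57/10) = 5.715, G_1 = 10^(−7.57/10) = 0.1750
  Stage 2: F_2 = 10^(2.28/10) = 1.690, G_2 = 10^(23.7/10) = 234.4
  Stage 3: F_3 = 10^(7.29/10) = 5.358, G_3 = 10^(19.9/10) = 97.72
Friis cascade:
  F = 5.715 + (1.690 − 1)/0.1750 + (5.358 − 1)/41.02 = 9.767
NF = 10 log₁₀(9.767) = 9.90 dB

9.90 dB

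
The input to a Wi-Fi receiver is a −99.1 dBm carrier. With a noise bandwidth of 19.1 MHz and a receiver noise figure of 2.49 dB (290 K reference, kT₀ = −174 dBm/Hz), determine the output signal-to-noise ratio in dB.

−0.4 dB

Noise floor: N = −174 + 10 log₁₀(B) + NF
10 log₁₀(1.91×10⁷) = 72.81 dB
N = −174 + 72.81 + 2.49 = −98.70 dBm
SNR = P_sig − N = −99.1 − (−98.70) = −0.40 dB → −0.4 dB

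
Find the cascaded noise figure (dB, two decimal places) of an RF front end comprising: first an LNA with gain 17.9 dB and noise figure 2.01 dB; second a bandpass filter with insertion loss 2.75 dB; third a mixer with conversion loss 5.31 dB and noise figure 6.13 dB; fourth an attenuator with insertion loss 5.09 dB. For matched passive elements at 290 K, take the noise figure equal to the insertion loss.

Convert to linear (a loss of L dB is a gain of −L dB): F_i = 10^(NF_i/10), G_i = 10^(G_i,dB/10)
  Stage 1: F_1 = 10^(2.01/10) = 1.589, G_1 = 10^(17.9/10) = 61.66
  Stage 2: F_2 = 10^(2.75/10) = 1.884, G_2 = 10^(−2.75/10) = 0.5309
  Stage 3: F_3 = 10^(6.13/10) = 4.102, G_3 = 10^(−5.31/10) = 0.2944
  Stage 4: F_4 = 10^(5.09/10) = 3.228, G_4 = 10^(−5.09/10) = 0.3097
Friis cascade:
  F = 1.589 + (1.884 − 1)/61.66 + (4.102 − 1)/32.73 + (3.228 − 1)/9.638 = 1.929
NF = 10 log₁₀(1.929) = 2.85 dB

2.85 dB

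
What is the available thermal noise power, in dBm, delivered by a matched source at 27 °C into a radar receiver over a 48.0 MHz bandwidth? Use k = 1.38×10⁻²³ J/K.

−97.0 dBm

T = 27 °C + 273.15 = 300.15 K
P_n = kTB = 1.38×10⁻²³ × 300.15 × 4.80×10⁷ = 1.99×10⁻¹³ W
In dBm: 10 log₁₀(1.99×10⁻¹³ / 10⁻³) = −97.0 dBm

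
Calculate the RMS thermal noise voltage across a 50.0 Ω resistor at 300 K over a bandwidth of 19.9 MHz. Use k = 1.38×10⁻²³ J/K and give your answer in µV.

4.06 µV

V_n = √(4kTRB)
4kTRB = 4 × 1.38×10⁻²³ × 300 × 5.00×10¹ × 1.99×10⁷ = 1.65×10⁻¹¹ V²
V_n = √(1.65×10⁻¹¹) = 4.06×10⁻⁶ V = 4.06 µV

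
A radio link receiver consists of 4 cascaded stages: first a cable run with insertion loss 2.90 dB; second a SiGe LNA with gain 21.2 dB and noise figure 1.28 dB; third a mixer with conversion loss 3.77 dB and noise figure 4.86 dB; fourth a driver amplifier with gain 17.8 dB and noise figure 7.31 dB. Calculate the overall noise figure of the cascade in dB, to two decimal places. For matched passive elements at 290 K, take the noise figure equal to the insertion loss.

Convert to linear (a loss of L dB is a gain of −L dB): F_i = 10^(NF_i/10), G_i = 10^(G_i,dB/10)
  Stage 1: F_1 = 10^(2.90/10) = 1.950, G_1 = 10^(−2.90/10) = 0.5129
  Stage 2: F_2 = 10^(1.28/10) = 1.343, G_2 = 10^(21.2/10) = 131.8
  Stage 3: F_3 = 10^(4.86/10) = 3.062, G_3 = 10^(−3.77/10) = 0.4198
  Stage 4: F_4 = 10^(7.31/10) = 5.383, G_4 = 10^(17.8/10) = 60.26
Friis cascade:
  F = 1.950 + (1.343 − 1)/0.5129 + (3.062 − 1)/67.61 + (5.383 − 1)/28.38 = 2.803
NF = 10 log₁₀(2.803) = 4.48 dB

4.48 dB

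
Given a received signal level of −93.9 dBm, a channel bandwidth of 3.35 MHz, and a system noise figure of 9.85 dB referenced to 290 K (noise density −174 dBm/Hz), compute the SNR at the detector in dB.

Noise floor: N = −174 + 10 log₁₀(B) + NF
10 log₁₀(3.35×10⁶) = 65.25 dB
N = −174 + 65.25 + 9.85 = −98.90 dBm
SNR = P_sig − N = −93.9 − (−98.90) = 5.00 dB → 5.0 dB

5.0 dB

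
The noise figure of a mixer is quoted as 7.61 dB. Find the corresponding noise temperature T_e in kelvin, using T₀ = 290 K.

F = 10^(7.61/10) = 5.76766
T_e = (F − 1)·T₀ = (5.76766 − 1) × 290 = 1383 K

1383 K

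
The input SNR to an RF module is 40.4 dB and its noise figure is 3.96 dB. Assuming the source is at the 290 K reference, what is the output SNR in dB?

By definition F = SNR_in/SNR_out, so in dB: SNR_out = SNR_in − NF
SNR_out = 40.4 − 3.96 = 36.44 dB

36.44 dB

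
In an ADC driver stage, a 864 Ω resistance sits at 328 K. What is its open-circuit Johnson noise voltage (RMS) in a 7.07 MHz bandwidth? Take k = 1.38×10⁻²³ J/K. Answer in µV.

V_n = √(4kTRB)
4kTRB = 4 × 1.38×10⁻²³ × 328 × 8.64×10² × 7.07×10⁶ = 1.11×10⁻¹⁰ V²
V_n = √(1.11×10⁻¹⁰) = 1.05×10⁻⁵ V = 10.5 µV

10.5 µV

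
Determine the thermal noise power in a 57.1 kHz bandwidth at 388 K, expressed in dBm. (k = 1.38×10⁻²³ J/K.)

P_n = kTB = 1.38×10⁻²³ × 388 × 5.71×10⁴ = 3.06×10⁻¹⁶ W
In dBm: 10 log₁₀(3.06×10⁻¹⁶ / 10⁻³) = −125.1 dBm

−125.1 dBm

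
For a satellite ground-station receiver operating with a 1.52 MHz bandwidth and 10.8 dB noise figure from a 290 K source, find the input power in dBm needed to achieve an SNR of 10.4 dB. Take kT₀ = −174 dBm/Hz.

−91.0 dBm

Sensitivity = −174 + 10 log₁₀(B) + NF + SNR_min
= −174 + 61.82 + 10.8 + 10.4
= −90.98 dBm → −91.0 dBm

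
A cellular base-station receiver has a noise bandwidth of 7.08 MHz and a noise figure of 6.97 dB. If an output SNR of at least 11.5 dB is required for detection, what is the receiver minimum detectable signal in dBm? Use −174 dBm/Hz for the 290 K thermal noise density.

Sensitivity = −174 + 10 log₁₀(B) + NF + SNR_min
= −174 + 68.5 + 6.97 + 11.5
= −87.03 dBm → −87.0 dBm

−87.0 dBm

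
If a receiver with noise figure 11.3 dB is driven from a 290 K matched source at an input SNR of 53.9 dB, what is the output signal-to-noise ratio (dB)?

By definition F = SNR_in/SNR_out, so in dB: SNR_out = SNR_in − NF
SNR_out = 53.9 − 11.3 = 42.6 dB

42.6 dB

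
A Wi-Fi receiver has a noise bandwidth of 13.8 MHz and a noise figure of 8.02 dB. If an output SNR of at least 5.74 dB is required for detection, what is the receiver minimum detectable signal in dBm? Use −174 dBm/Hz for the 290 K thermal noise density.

−88.8 dBm

Sensitivity = −174 + 10 log₁₀(B) + NF + SNR_min
= −174 + 71.4 + 8.02 + 5.74
= −88.84 dBm → −88.8 dBm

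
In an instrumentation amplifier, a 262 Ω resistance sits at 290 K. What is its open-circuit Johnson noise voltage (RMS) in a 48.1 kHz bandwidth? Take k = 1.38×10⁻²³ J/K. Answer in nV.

V_n = √(4kTRB)
4kTRB = 4 × 1.38×10⁻²³ × 290 × 2.62×10² × 4.81×10⁴ = 2.02×10⁻¹³ V²
V_n = √(2.02×10⁻¹³) = 4.49×10⁻⁷ V = 449 nV

449 nV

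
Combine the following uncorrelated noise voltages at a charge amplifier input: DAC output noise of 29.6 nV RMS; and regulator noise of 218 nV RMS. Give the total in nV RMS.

Uncorrelated sources add in power (mean-square): V_tot = √(ΣV_i²)
V_tot = √[(2.96×10⁻⁸)² + (2.18×10⁻⁷)²] = 2.20×10⁻⁷ V = 220 nV

220 nV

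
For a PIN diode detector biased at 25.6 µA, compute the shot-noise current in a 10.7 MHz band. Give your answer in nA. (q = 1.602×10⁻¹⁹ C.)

9.37 nA

I_n = √(2qI·B)
2qI·B = 2 × 1.602×10⁻¹⁹ × 2.56×10⁻⁵ × 1.07×10⁷ = 8.78×10⁻¹⁷ A²
I_n = √(8.78×10⁻¹⁷) = 9.37×10⁻⁹ A = 9.37 nA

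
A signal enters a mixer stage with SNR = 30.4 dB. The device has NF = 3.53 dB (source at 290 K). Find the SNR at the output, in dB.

By definition F = SNR_in/SNR_out, so in dB: SNR_out = SNR_in − NF
SNR_out = 30.4 − 3.53 = 26.87 dB

26.87 dB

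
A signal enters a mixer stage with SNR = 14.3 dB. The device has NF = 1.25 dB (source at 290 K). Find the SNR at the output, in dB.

13.05 dB

By definition F = SNR_in/SNR_out, so in dB: SNR_out = SNR_in − NF
SNR_out = 14.3 − 1.25 = 13.05 dB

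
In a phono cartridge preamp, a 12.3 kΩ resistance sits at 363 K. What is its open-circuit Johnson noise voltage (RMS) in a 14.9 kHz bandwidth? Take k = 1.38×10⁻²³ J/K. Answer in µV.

V_n = √(4kTRB)
4kTRB = 4 × 1.38×10⁻²³ × 363 × 1.23×10⁴ × 1.49×10⁴ = 3.67×10⁻¹² V²
V_n = √(3.67×10⁻¹²) = 1.92×10⁻⁶ V = 1.92 µV

1.92 µV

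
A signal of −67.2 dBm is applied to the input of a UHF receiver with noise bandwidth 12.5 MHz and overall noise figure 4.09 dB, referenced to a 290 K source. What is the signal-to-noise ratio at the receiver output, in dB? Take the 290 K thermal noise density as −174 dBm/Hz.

31.7 dB

Noise floor: N = −174 + 10 log₁₀(B) + NF
10 log₁₀(1.25×10⁷) = 70.97 dB
N = −174 + 70.97 + 4.09 = −98.94 dBm
SNR = P_sig − N = −67.2 − (−98.94) = 31.74 dB → 31.7 dB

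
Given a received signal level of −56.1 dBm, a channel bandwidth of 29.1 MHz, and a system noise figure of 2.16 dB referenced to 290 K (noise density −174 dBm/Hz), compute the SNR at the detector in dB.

Noise floor: N = −174 + 10 log₁₀(B) + NF
10 log₁₀(2.91×10⁷) = 74.64 dB
N = −174 + 74.64 + 2.16 = −97.20 dBm
SNR = P_sig − N = −56.1 − (−97.20) = 41.10 dB → 41.1 dB

41.1 dB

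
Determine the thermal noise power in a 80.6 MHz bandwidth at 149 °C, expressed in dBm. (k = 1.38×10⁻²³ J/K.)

−93.3 dBm

T = 149 °C + 273.15 = 422.15 K
P_n = kTB = 1.38×10⁻²³ × 422.15 × 8.06×10⁷ = 4.70×10⁻¹³ W
In dBm: 10 log₁₀(4.70×10⁻¹³ / 10⁻³) = −93.3 dBm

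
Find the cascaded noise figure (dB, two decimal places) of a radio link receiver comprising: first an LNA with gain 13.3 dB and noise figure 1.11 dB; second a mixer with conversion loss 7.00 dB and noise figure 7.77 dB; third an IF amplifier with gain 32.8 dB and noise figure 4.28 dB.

2.83 dB

Convert to linear (a loss of L dB is a gain of −L dB): F_i = 10^(NF_i/10), G_i = 10^(G_i,dB/10)
  Stage 1: F_1 = 10^(1.11/10) = 1.291, G_1 = 10^(13.3/10) = 21.38
  Stage 2: F_2 = 10^(7.77/10) = 5.984, G_2 = 10^(−7.00/10) = 0.1995
  Stage 3: F_3 = 10^(4.28/10) = 2.679, G_3 = 10^(32.8/10) = 1905
Friis cascade:
  F = 1.291 + (5.984 − 1)/21.38 + (2.679 − 1)/4.266 = 1.918
NF = 10 log₁₀(1.918) = 2.83 dB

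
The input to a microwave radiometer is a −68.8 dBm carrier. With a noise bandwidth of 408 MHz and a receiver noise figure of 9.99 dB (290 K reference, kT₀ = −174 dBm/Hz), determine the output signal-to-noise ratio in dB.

Noise floor: N = −174 + 10 log₁₀(B) + NF
10 log₁₀(4.08×10⁸) = 86.11 dB
N = −174 + 86.11 + 9.99 = −77.90 dBm
SNR = P_sig − N = −68.8 − (−77.90) = 9.10 dB → 9.1 dB

9.1 dB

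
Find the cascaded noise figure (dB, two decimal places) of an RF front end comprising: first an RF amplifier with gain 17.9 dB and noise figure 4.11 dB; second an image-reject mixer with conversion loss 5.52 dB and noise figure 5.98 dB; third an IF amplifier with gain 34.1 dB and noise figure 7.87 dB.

Convert to linear (a loss of L dB is a gain of −L dB): F_i = 10^(NF_i/10), G_i = 10^(G_i,dB/10)
  Stage 1: F_1 = 10^(4.11/10) = 2.576, G_1 = 10^(17.9/10) = 61.66
  Stage 2: F_2 = 10^(5.98/10) = 3.963, G_2 = 10^(−5.52/10) = 0.2805
  Stage 3: F_3 = 10^(7.87/10) = 6.124, G_3 = 10^(34.1/10) = 2570
Friis cascade:
  F = 2.576 + (3.963 − 1)/61.66 + (6.124 − 1)/17.30 = 2.921
NF = 10 log₁₀(2.921) = 4.65 dB

4.65 dB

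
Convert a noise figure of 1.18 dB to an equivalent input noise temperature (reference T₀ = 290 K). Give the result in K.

90.5 K

F = 10^(1.18/10) = 1.3122
T_e = (F − 1)·T₀ = (1.3122 − 1) × 290 = 90.5 K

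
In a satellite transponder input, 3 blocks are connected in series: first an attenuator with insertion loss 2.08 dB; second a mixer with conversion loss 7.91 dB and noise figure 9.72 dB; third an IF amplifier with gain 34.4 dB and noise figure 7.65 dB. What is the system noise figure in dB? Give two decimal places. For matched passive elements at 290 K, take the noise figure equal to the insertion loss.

18.01 dB

Convert to linear (a loss of L dB is a gain of −L dB): F_i = 10^(NF_i/10), G_i = 10^(G_i,dB/10)
  Stage 1: F_1 = 10^(2.08/10) = 1.614, G_1 = 10^(−2.08/10) = 0.6194
  Stage 2: F_2 = 10^(9.72/10) = 9.376, G_2 = 10^(−7.91/10) = 0.1618
  Stage 3: F_3 = 10^(7.65/10) = 5.821, G_3 = 10^(34.4/10) = 2754
Friis cascade:
  F = 1.614 + (9.376 − 1)/0.6194 + (5.821 − 1)/0.1002 = 63.24
NF = 10 log₁₀(63.24) = 18.01 dB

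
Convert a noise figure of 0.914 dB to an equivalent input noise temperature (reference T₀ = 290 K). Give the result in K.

67.9 K

F = 10^(0.914/10) = 1.23424
T_e = (F − 1)·T₀ = (1.23424 − 1) × 290 = 67.9 K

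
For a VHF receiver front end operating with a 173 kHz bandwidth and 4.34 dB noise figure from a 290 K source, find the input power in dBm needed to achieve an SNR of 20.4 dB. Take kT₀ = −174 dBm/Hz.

Sensitivity = −174 + 10 log₁₀(B) + NF + SNR_min
= −174 + 52.38 + 4.34 + 20.4
= −96.88 dBm → −96.9 dBm

−96.9 dBm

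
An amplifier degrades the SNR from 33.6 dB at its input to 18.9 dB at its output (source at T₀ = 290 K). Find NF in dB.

14.7 dB

NF (dB) = SNR_in(dB) − SNR_out(dB) when the source is at T₀
NF = 33.6 − 18.9 = 14.7 dB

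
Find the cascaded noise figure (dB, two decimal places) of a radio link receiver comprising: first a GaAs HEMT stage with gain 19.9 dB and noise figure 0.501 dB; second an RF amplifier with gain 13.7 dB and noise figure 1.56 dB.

0.52 dB

Convert to linear (a loss of L dB is a gain of −L dB): F_i = 10^(NF_i/10), G_i = 10^(G_i,dB/10)
  Stage 1: F_1 = 10^(0.501/10) = 1.122, G_1 = 10^(19.9/10) = 97.72
  Stage 2: F_2 = 10^(1.56/10) = 1.432, G_2 = 10^(13.7/10) = 23.44
Friis cascade:
  F = 1.122 + (1.432 − 1)/97.72 = 1.127
NF = 10 log₁₀(1.127) = 0.52 dB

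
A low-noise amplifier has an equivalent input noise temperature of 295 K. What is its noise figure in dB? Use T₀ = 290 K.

3.05 dB

F = 1 + T_e/T₀ = 1 + 295/290 = 2.01724
NF = 10 log₁₀(2.01724) = 3.05 dB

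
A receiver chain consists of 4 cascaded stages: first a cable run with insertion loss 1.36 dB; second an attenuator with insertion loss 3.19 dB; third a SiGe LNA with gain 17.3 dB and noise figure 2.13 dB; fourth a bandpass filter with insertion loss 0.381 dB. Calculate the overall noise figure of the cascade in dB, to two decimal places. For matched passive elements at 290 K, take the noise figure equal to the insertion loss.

Convert to linear (a loss of L dB is a gain of −L dB): F_i = 10^(NF_i/10), G_i = 10^(G_i,dB/10)
  Stage 1: F_1 = 10^(1.36/10) = 1.368, G_1 = 10^(−1.36/10) = 0.7311
  Stage 2: F_2 = 10^(3.19/10) = 2.084, G_2 = 10^(−3.19/10) = 0.4797
  Stage 3: F_3 = 10^(2.13/10) = 1.633, G_3 = 10^(17.3/10) = 53.70
  Stage 4: F_4 = 10^(0.381/10) = 1.092, G_4 = 10^(−0.381/10) = 0.9160
Friis cascade:
  F = 1.368 + (2.084 − 1)/0.7311 + (1.633 − 1)/0.3508 + (1.092 − 1)/18.84 = 4.661
NF = 10 log₁₀(4.661) = 6.68 dB

6.68 dB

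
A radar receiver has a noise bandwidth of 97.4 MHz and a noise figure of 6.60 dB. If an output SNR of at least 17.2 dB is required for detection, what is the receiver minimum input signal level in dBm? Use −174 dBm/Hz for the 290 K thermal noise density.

Sensitivity = −174 + 10 log₁₀(B) + NF + SNR_min
= −174 + 79.89 + 6.60 + 17.2
= −70.31 dBm → −70.3 dBm

−70.3 dBm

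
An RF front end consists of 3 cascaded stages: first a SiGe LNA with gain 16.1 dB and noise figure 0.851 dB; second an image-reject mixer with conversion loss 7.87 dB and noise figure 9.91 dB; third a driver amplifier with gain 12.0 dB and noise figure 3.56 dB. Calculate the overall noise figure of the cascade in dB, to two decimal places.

Convert to linear (a loss of L dB is a gain of −L dB): F_i = 10^(NF_i/10), G_i = 10^(G_i,dB/10)
  Stage 1: F_1 = 10^(0.851/10) = 1.216, G_1 = 10^(16.1/10) = 40.74
  Stage 2: F_2 = 10^(9.91/10) = 9.795, G_2 = 10^(−7.87/10) = 0.1633
  Stage 3: F_3 = 10^(3.56/10) = 2.270, G_3 = 10^(12.0/10) = 15.85
Friis cascade:
  F = 1.216 + (9.795 − 1)/40.74 + (2.270 − 1)/6.653 = 1.623
NF = 10 log₁₀(1.623) = 2.10 dB

2.10 dB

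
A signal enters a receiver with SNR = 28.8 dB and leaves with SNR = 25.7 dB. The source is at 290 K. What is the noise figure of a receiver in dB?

3.1 dB

NF (dB) = SNR_in(dB) − SNR_out(dB) when the source is at T₀
NF = 28.8 − 25.7 = 3.1 dB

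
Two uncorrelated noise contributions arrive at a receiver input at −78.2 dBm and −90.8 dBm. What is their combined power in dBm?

Convert to linear, add, convert back:
P₁ = 1.51×10⁻¹¹ W, P₂ = 8.32×10⁻¹³ W
P_tot = 1.60×10⁻¹¹ W → 10 log₁₀(P_tot / 10⁻³) = −78.0 dBm

−78.0 dBm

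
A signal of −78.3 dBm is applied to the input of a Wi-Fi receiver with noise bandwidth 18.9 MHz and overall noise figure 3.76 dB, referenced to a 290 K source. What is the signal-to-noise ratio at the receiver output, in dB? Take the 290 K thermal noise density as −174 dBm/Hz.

19.2 dB

Noise floor: N = −174 + 10 log₁₀(B) + NF
10 log₁₀(1.89×10⁷) = 72.76 dB
N = −174 + 72.76 + 3.76 = −97.48 dBm
SNR = P_sig − N = −78.3 − (−97.48) = 19.18 dB → 19.2 dB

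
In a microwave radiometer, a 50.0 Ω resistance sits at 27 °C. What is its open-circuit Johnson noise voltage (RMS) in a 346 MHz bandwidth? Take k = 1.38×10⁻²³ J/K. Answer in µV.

T = 27 °C + 273.15 = 300.15 K
V_n = √(4kTRB)
4kTRB = 4 × 1.38×10⁻²³ × 300.15 × 5.00×10¹ × 3.46×10⁸ = 2.87×10⁻¹⁰ V²
V_n = √(2.87×10⁻¹⁰) = 1.69×10⁻⁵ V = 16.9 µV

16.9 µV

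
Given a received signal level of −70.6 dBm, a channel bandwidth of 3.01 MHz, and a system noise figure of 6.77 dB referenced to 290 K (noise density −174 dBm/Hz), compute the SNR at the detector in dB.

31.8 dB

Noise floor: N = −174 + 10 log₁₀(B) + NF
10 log₁₀(3.01×10⁶) = 64.79 dB
N = −174 + 64.79 + 6.77 = −102.44 dBm
SNR = P_sig − N = −70.6 − (−102.44) = 31.84 dB → 31.8 dB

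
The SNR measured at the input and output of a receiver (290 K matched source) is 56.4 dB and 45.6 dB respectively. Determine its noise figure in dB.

10.8 dB

NF (dB) = SNR_in(dB) − SNR_out(dB) when the source is at T₀
NF = 56.4 − 45.6 = 10.8 dB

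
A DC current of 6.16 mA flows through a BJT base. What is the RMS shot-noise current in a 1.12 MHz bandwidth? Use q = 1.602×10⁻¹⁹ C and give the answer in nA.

I_n = √(2qI·B)
2qI·B = 2 × 1.602×10⁻¹⁹ × 6.16×10⁻³ × 1.12×10⁶ = 2.21×10⁻¹⁵ A²
I_n = √(2.21×10⁻¹⁵) = 4.70×10⁻⁸ A = 47.0 nA

47.0 nA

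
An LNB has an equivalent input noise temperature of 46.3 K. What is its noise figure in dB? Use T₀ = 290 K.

F = 1 + T_e/T₀ = 1 + 46.3/290 = 1.15966
NF = 10 log₁₀(1.15966) = 0.643 dB

0.643 dB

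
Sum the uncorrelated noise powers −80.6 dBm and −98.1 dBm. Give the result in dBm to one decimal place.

−80.5 dBm

Convert to linear, add, convert back:
P₁ = 8.71×10⁻¹² W, P₂ = 1.55×10⁻¹³ W
P_tot = 8.86×10⁻¹² W → 10 log₁₀(P_tot / 10⁻³) = −80.5 dBm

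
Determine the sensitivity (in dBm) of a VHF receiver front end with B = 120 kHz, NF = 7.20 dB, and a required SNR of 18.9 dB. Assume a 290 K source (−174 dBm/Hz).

Sensitivity = −174 + 10 log₁₀(B) + NF + SNR_min
= −174 + 50.79 + 7.20 + 18.9
= −97.11 dBm → −97.1 dBm

−97.1 dBm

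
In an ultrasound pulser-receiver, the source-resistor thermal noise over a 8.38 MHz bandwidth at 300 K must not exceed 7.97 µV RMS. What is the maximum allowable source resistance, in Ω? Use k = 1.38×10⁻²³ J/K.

458 Ω

Johnson–Nyquist: V_n = √(4kTRB) ⇒ R = V_n² / (4kTB)
4kTB = 4 × 1.38×10⁻²³ × 300 × 8.38×10⁶ = 1.39×10⁻¹³
R = (7.97×10⁻⁶)² / 1.39×10⁻¹³ = 4.58×10² Ω = 458 Ω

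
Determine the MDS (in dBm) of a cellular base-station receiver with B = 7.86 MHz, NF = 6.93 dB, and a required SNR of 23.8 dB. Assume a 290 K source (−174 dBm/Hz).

−74.3 dBm

Sensitivity = −174 + 10 log₁₀(B) + NF + SNR_min
= −174 + 68.95 + 6.93 + 23.8
= −74.32 dBm → −74.3 dBm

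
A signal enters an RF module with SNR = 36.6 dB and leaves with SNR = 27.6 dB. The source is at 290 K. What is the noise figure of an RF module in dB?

9.0 dB

NF (dB) = SNR_in(dB) − SNR_out(dB) when the source is at T₀
NF = 36.6 − 27.6 = 9.0 dB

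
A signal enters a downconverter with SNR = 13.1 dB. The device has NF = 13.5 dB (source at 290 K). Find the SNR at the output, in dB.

By definition F = SNR_in/SNR_out, so in dB: SNR_out = SNR_in − NF
SNR_out = 13.1 − 13.5 = −0.4 dB

−0.4 dB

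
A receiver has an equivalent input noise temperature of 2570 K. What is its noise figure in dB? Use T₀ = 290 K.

9.94 dB

F = 1 + T_e/T₀ = 1 + 2570/290 = 9.86207
NF = 10 log₁₀(9.86207) = 9.94 dB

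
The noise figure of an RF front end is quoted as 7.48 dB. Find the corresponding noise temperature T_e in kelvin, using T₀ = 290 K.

F = 10^(7.48/10) = 5.59758
T_e = (F − 1)·T₀ = (5.59758 − 1) × 290 = 1333 K

1333 K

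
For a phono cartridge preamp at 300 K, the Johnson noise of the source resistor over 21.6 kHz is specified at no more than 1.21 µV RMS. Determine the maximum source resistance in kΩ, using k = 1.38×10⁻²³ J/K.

Johnson–Nyquist: V_n = √(4kTRB) ⇒ R = V_n² / (4kTB)
4kTB = 4 × 1.38×10⁻²³ × 300 × 2.16×10⁴ = 3.58×10⁻¹⁶
R = (1.21×10⁻⁶)² / 3.58×10⁻¹⁶ = 4.09×10³ Ω = 4.09 kΩ

4.09 kΩ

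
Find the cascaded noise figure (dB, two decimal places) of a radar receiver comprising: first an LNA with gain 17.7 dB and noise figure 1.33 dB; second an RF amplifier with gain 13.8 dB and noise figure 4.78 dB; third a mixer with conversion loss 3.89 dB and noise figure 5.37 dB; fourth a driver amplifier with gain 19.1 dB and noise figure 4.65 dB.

Convert to linear (a loss of L dB is a gain of −L dB): F_i = 10^(NF_i/10), G_i = 10^(G_i,dB/10)
  Stage 1: F_1 = 10^(1.33/10) = 1.358, G_1 = 10^(17.7/10) = 58.88
  Stage 2: F_2 = 10^(4.78/10) = 3.006, G_2 = 10^(13.8/10) = 23.99
  Stage 3: F_3 = 10^(5.37/10) = 3.443, G_3 = 10^(−3.89/10) = 0.4083
  Stage 4: F_4 = 10^(4.65/10) = 2.917, G_4 = 10^(19.1/10) = 81.28
Friis cascade:
  F = 1.358 + (3.006 − 1)/58.88 + (3.443 − 1)/1413 + (2.917 − 1)/576.8 = 1.397
NF = 10 log₁₀(1.397) = 1.45 dB

1.45 dB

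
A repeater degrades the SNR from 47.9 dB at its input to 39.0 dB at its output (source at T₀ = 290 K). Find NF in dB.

8.9 dB

NF (dB) = SNR_in(dB) − SNR_out(dB) when the source is at T₀
NF = 47.9 − 39.0 = 8.9 dB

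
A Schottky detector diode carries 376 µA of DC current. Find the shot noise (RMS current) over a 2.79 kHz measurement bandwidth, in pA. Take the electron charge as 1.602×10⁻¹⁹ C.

I_n = √(2qI·B)
2qI·B = 2 × 1.602×10⁻¹⁹ × 3.76×10⁻⁴ × 2.79×10³ = 3.36×10⁻¹⁹ A²
I_n = √(3.36×10⁻¹⁹) = 5.80×10⁻¹⁰ A = 580 pA

580 pA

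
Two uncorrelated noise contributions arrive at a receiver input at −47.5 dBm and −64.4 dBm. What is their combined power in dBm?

−47.4 dBm

Convert to linear, add, convert back:
P₁ = 1.78×10⁻⁸ W, P₂ = 3.63×10⁻¹⁰ W
P_tot = 1.81×10⁻⁸ W → 10 log₁₀(P_tot / 10⁻³) = −47.4 dBm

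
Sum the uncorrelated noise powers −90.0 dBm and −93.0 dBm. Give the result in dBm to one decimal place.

Convert to linear, add, convert back:
P₁ = 1.00×10⁻¹² W, P₂ = 5.01×10⁻¹³ W
P_tot = 1.50×10⁻¹² W → 10 log₁₀(P_tot / 10⁻³) = −88.2 dBm

−88.2 dBm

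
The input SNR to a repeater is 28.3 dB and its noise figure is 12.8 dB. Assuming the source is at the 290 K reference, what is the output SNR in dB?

By definition F = SNR_in/SNR_out, so in dB: SNR_out = SNR_in − NF
SNR_out = 28.3 − 12.8 = 15.5 dB

15.5 dB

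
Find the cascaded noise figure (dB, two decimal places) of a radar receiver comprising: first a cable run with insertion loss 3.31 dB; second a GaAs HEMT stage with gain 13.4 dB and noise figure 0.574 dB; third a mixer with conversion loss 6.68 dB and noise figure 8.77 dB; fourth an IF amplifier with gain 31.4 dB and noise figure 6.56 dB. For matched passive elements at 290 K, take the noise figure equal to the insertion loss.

Convert to linear (a loss of L dB is a gain of −L dB): F_i = 10^(NF_i/10), G_i = 10^(G_i,dB/10)
  Stage 1: F_1 = 10^(3.31/10) = 2.143, G_1 = 10^(−3.31/10) = 0.4667
  Stage 2: F_2 = 10^(0.574/10) = 1.141, G_2 = 10^(13.4/10) = 21.88
  Stage 3: F_3 = 10^(8.77/10) = 7.534, G_3 = 10^(−6.68/10) = 0.2148
  Stage 4: F_4 = 10^(6.56/10) = 4.529, G_4 = 10^(31.4/10) = 1380
Friis cascade:
  F = 2.143 + (1.141 − 1)/0.4667 + (7.534 − 1)/10.21 + (4.529 − 1)/2.193 = 4.695
NF = 10 log₁₀(4.695) = 6.72 dB

6.72 dB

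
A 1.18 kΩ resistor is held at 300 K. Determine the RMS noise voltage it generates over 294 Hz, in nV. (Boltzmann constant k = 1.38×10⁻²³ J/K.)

V_n = √(4kTRB)
4kTRB = 4 × 1.38×10⁻²³ × 300 × 1.18×10³ × 2.94×10² = 5.74×10⁻¹⁵ V²
V_n = √(5.74×10⁻¹⁵) = 7.58×10⁻⁸ V = 75.8 nV

75.8 nV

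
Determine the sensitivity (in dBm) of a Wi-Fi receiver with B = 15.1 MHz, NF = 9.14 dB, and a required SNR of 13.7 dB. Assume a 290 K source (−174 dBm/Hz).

−79.4 dBm

Sensitivity = −174 + 10 log₁₀(B) + NF + SNR_min
= −174 + 71.79 + 9.14 + 13.7
= −79.37 dBm → −79.4 dBm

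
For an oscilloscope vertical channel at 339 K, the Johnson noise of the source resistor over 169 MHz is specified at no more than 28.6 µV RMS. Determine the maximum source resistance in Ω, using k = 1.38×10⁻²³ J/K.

259 Ω

Johnson–Nyquist: V_n = √(4kTRB) ⇒ R = V_n² / (4kTB)
4kTB = 4 × 1.38×10⁻²³ × 339 × 1.69×10⁸ = 3.16×10⁻¹²
R = (2.86×10⁻⁵)² / 3.16×10⁻¹² = 2.59×10² Ω = 259 Ω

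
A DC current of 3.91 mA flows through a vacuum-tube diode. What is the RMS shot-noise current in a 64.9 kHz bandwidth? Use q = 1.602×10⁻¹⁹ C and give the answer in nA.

9.02 nA

I_n = √(2qI·B)
2qI·B = 2 × 1.602×10⁻¹⁹ × 3.91×10⁻³ × 6.49×10⁴ = 8.13×10⁻¹⁷ A²
I_n = √(8.13×10⁻¹⁷) = 9.02×10⁻⁹ A = 9.02 nA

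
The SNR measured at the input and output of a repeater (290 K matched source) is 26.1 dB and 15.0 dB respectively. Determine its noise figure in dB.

NF (dB) = SNR_in(dB) − SNR_out(dB) when the source is at T₀
NF = 26.1 − 15.0 = 11.1 dB

11.1 dB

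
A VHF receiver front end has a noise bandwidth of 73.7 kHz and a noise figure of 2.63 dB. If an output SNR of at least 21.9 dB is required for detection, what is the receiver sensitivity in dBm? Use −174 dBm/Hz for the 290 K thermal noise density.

−100.8 dBm

Sensitivity = −174 + 10 log₁₀(B) + NF + SNR_min
= −174 + 48.67 + 2.63 + 21.9
= −100.80 dBm → −100.8 dBm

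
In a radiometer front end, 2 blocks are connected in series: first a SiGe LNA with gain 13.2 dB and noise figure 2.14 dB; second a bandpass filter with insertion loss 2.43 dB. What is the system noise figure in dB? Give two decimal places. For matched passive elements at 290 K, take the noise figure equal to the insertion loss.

Convert to linear (a loss of L dB is a gain of −L dB): F_i = 10^(NF_i/10), G_i = 10^(G_i,dB/10)
  Stage 1: F_1 = 10^(2.14/10) = 1.637, G_1 = 10^(13.2/10) = 20.89
  Stage 2: F_2 = 10^(2.43/10) = 1.750, G_2 = 10^(−2.43/10) = 0.5715
Friis cascade:
  F = 1.637 + (1.750 − 1)/20.89 = 1.673
NF = 10 log₁₀(1.673) = 2.23 dB

2.23 dB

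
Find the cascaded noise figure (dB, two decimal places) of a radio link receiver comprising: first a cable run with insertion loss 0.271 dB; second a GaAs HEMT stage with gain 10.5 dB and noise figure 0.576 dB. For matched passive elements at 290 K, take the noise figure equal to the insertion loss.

0.85 dB

Convert to linear (a loss of L dB is a gain of −L dB): F_i = 10^(NF_i/10), G_i = 10^(G_i,dB/10)
  Stage 1: F_1 = 10^(0.271/10) = 1.064, G_1 = 10^(−0.271/10) = 0.9395
  Stage 2: F_2 = 10^(0.576/10) = 1.142, G_2 = 10^(10.5/10) = 11.22
Friis cascade:
  F = 1.064 + (1.142 − 1)/0.9395 = 1.215
NF = 10 log₁₀(1.215) = 0.85 dB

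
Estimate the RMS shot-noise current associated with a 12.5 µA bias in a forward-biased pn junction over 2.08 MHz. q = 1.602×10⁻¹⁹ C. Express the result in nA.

2.89 nA

I_n = √(2qI·B)
2qI·B = 2 × 1.602×10⁻¹⁹ × 1.25×10⁻⁵ × 2.08×10⁶ = 8.33×10⁻¹⁸ A²
I_n = √(8.33×10⁻¹⁸) = 2.89×10⁻⁹ A = 2.89 nA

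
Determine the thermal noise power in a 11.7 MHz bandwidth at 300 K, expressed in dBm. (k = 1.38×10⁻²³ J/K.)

P_n = kTB = 1.38×10⁻²³ × 300 × 1.17×10⁷ = 4.84×10⁻¹⁴ W
In dBm: 10 log₁₀(4.84×10⁻¹⁴ / 10⁻³) = −103.1 dBm

−103.1 dBm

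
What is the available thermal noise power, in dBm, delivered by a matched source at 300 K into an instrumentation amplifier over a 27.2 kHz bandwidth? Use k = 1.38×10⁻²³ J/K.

−129.5 dBm

P_n = kTB = 1.38×10⁻²³ × 300 × 2.72×10⁴ = 1.13×10⁻¹⁶ W
In dBm: 10 log₁₀(1.13×10⁻¹⁶ / 10⁻³) = −129.5 dBm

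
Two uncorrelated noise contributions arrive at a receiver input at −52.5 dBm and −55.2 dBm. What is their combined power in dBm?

Convert to linear, add, convert back:
P₁ = 5.62×10⁻⁹ W, P₂ = 3.02×10⁻⁹ W
P_tot = 8.64×10⁻⁹ W → 10 log₁₀(P_tot / 10⁻³) = −50.6 dBm

−50.6 dBm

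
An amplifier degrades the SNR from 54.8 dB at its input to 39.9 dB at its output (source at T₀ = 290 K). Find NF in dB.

14.9 dB

NF (dB) = SNR_in(dB) − SNR_out(dB) when the source is at T₀
NF = 54.8 − 39.9 = 14.9 dB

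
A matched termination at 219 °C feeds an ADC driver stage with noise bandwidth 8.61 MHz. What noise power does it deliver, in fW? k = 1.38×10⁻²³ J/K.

58.5 fW

T = 219 °C + 273.15 = 492.15 K
P_n = kTB = 1.38×10⁻²³ × 492.15 × 8.61×10⁶ = 5.85×10⁻¹⁴ W = 58.5 fW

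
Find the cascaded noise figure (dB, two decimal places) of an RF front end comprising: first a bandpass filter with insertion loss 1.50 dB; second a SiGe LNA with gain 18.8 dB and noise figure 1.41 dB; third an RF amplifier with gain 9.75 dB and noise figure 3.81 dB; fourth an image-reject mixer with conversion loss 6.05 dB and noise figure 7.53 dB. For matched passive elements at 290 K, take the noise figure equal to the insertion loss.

Convert to linear (a loss of L dB is a gain of −L dB): F_i = 10^(NF_i/10), G_i = 10^(G_i,dB/10)
  Stage 1: F_1 = 10^(1.50/10) = 1.413, G_1 = 10^(−1.50/10) = 0.7079
  Stage 2: F_2 = 10^(1.41/10) = 1.384, G_2 = 10^(18.8/10) = 75.86
  Stage 3: F_3 = 10^(3.81/10) = 2.404, G_3 = 10^(9.75/10) = 9.441
  Stage 4: F_4 = 10^(7.53/10) = 5.662, G_4 = 10^(−6.05/10) = 0.2483
Friis cascade:
  F = 1.413 + (1.384 − 1)/0.7079 + (2.404 − 1)/53.70 + (5.662 − 1)/507.0 = 1.990
NF = 10 log₁₀(1.990) = 2.99 dB

2.99 dB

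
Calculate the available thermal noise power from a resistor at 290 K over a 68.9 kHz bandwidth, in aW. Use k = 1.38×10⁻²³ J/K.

P_n = kTB = 1.38×10⁻²³ × 290 × 6.89×10⁴ = 2.76×10⁻¹⁶ W = 276 aW

276 aW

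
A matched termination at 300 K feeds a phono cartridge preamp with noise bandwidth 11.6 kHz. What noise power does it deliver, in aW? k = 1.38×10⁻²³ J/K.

P_n = kTB = 1.38×10⁻²³ × 300 × 1.16×10⁴ = 4.80×10⁻¹⁷ W = 48.0 aW

48.0 aW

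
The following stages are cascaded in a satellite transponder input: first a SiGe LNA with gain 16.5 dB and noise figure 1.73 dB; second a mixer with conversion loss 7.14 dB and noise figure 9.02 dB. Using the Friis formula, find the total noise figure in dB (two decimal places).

Convert to linear (a loss of L dB is a gain of −L dB): F_i = 10^(NF_i/10), G_i = 10^(G_i,dB/10)
  Stage 1: F_1 = 10^(1.73/10) = 1.489, G_1 = 10^(16.5/10) = 44.67
  Stage 2: F_2 = 10^(9.02/10) = 7.980, G_2 = 10^(−7.14/10) = 0.1932
Friis cascade:
  F = 1.489 + (7.980 − 1)/44.67 = 1.646
NF = 10 log₁₀(1.646) = 2.16 dB

2.16 dB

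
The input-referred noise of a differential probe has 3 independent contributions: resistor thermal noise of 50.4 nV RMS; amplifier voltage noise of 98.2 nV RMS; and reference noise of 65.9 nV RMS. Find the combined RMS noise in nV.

Uncorrelated sources add in power (mean-square): V_tot = √(ΣV_i²)
V_tot = √[(5.04×10⁻⁸)² + (9.82×10⁻⁸)² + (6.59×10⁻⁸)²] = 1.29×10⁻⁷ V = 129 nV

129 nV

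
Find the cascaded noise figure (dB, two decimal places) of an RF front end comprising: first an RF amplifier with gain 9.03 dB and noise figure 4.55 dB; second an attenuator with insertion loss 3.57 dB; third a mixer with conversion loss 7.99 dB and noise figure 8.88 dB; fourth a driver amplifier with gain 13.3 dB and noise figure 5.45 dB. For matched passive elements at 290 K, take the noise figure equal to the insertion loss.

Convert to linear (a loss of L dB is a gain of −L dB): F_i = 10^(NF_i/10), G_i = 10^(G_i,dB/10)
  Stage 1: F_1 = 10^(4.55/10) = 2.851, G_1 = 10^(9.03/10) = 7.998
  Stage 2: F_2 = 10^(3.57/10) = 2.275, G_2 = 10^(−3.57/10) = 0.4395
  Stage 3: F_3 = 10^(8.88/10) = 7.727, G_3 = 10^(−7.99/10) = 0.1589
  Stage 4: F_4 = 10^(5.45/10) = 3.508, G_4 = 10^(13.3/10) = 21.38
Friis cascade:
  F = 2.851 + (2.275 − 1)/7.998 + (7.727 − 1)/3.516 + (3.508 − 1)/0.5585 = 9.414
NF = 10 log₁₀(9.414) = 9.74 dB

9.74 dB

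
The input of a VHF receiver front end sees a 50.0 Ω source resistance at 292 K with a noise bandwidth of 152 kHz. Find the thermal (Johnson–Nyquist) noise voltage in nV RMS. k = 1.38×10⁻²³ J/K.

V_n = √(4kTRB)
4kTRB = 4 × 1.38×10⁻²³ × 292 × 5.00×10¹ × 1.52×10⁵ = 1.22×10⁻¹³ V²
V_n = √(1.22×10⁻¹³) = 3.50×10⁻⁷ V = 350 nV

350 nV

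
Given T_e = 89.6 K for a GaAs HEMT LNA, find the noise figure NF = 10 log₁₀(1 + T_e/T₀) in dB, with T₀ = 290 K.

1.17 dB

F = 1 + T_e/T₀ = 1 + 89.6/290 = 1.30897
NF = 10 log₁₀(1.30897) = 1.17 dB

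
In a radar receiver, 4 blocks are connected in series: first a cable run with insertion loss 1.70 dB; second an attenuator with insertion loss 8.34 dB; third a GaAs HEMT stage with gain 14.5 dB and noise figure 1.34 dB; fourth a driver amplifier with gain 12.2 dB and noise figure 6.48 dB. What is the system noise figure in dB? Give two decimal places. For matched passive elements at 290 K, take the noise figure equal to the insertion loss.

Convert to linear (a loss of L dB is a gain of −L dB): F_i = 10^(NF_i/10), G_i = 10^(G_i,dB/10)
  Stage 1: F_1 = 10^(1.70/10) = 1.479, G_1 = 10^(−1.70/10) = 0.6761
  Stage 2: F_2 = 10^(8.34/10) = 6.823, G_2 = 10^(−8.34/10) = 0.1466
  Stage 3: F_3 = 10^(1.34/10) = 1.361, G_3 = 10^(14.5/10) = 28.18
  Stage 4: F_4 = 10^(6.48/10) = 4.446, G_4 = 10^(12.2/10) = 16.60
Friis cascade:
  F = 1.479 + (6.823 − 1)/0.6761 + (1.361 − 1)/0.09908 + (4.446 − 1)/2.793 = 14.97
NF = 10 log₁₀(14.97) = 11.75 dB

11.75 dB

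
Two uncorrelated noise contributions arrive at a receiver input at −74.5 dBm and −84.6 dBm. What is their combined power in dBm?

−74.1 dBm

Convert to linear, add, convert back:
P₁ = 3.55×10⁻¹¹ W, P₂ = 3.47×10⁻¹² W
P_tot = 3.89×10⁻¹¹ W → 10 log₁₀(P_tot / 10⁻³) = −74.1 dBm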